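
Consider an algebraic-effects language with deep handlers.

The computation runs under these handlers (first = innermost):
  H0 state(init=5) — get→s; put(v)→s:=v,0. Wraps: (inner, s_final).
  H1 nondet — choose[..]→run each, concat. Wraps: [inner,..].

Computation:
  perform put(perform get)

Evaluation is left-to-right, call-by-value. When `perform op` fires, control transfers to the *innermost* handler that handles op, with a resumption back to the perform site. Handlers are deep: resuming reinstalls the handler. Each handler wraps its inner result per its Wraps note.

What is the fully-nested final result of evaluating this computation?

Answer: [(0, 5)]

Step-by-step:
get @ H0 ⇒ 5
put(5) @ H0 ⇒ s:=5
H0 returns (0, 5)
H1 returns [(0, 5)]
= [(0, 5)]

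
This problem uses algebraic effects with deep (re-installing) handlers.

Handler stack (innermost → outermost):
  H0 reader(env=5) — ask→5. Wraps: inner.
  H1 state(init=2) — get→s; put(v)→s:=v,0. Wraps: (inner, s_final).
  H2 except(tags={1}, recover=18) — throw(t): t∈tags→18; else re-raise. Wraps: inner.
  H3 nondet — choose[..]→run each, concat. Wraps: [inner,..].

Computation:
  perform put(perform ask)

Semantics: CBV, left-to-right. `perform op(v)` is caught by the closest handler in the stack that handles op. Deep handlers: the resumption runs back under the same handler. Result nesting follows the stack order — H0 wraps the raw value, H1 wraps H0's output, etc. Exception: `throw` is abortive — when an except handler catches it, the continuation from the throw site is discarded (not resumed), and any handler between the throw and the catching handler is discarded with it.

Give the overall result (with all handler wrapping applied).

Step-by-step:
ask @ H0 ⇒ 5
put(5) @ H1 ⇒ s:=5
H0 returns 0
H1 returns (0, 5)
H2 returns (0, 5)
H3 returns [(0, 5)]
= [(0, 5)]

Answer: [(0, 5)]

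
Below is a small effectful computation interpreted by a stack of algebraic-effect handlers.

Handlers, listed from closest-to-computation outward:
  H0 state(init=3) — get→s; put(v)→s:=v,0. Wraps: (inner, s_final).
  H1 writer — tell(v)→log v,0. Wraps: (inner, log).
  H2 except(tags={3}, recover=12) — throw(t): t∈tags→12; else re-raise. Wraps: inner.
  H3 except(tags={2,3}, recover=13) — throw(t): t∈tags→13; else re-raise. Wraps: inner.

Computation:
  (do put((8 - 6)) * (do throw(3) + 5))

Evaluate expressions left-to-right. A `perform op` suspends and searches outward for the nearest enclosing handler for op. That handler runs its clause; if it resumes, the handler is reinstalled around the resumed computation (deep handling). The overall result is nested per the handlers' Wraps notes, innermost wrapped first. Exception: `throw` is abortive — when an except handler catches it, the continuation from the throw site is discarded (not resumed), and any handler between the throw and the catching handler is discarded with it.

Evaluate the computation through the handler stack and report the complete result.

Working:
put(2) @ H0 ⇒ s:=2
throw(3) @ H2 caught ⇒ 12
H3 returns 12
= 12

Answer: 12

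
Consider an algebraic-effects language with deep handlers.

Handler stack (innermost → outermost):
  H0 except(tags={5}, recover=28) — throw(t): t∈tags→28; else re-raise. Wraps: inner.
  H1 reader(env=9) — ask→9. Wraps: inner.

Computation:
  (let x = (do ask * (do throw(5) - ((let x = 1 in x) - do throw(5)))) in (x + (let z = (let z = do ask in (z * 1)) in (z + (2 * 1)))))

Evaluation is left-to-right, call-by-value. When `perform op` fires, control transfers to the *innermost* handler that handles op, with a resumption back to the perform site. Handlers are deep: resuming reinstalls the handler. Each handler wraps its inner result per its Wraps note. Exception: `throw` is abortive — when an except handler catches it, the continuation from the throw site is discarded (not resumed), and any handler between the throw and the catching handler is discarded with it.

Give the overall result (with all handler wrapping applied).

Step-by-step:
ask @ H1 ⇒ 9
throw(5) @ H0 caught ⇒ 28
H1 returns 28
= 28

Answer: 28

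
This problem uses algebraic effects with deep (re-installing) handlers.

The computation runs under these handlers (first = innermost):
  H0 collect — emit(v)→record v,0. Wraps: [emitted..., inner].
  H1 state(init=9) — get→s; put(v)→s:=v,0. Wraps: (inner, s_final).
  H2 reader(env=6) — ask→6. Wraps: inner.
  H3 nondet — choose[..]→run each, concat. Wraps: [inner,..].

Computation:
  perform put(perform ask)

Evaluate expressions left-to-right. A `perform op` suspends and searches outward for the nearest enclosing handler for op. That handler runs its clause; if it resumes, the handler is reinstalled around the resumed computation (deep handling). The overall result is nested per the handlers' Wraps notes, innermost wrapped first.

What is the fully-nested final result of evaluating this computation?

Step-by-step:
ask @ H2 ⇒ 6
put(6) @ H1 ⇒ s:=6
H0 returns [0]
H1 returns ([0], 6)
H2 returns ([0], 6)
H3 returns [([0], 6)]
= [([0], 6)]

Answer: [([0], 6)]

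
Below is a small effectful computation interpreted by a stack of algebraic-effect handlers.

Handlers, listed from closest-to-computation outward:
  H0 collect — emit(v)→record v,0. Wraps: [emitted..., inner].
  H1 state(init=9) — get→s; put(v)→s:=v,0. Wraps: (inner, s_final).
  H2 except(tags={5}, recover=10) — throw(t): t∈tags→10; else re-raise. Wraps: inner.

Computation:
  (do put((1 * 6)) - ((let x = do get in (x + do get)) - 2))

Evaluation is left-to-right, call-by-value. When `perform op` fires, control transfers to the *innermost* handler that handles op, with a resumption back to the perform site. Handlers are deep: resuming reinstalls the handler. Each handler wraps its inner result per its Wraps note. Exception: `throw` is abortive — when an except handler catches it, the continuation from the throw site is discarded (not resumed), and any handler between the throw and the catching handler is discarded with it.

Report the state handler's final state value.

Answer: 6

Working:
put(6) @ H1 ⇒ s:=6
get @ H1 ⇒ 6
get @ H1 ⇒ 6
H0 returns [-10]
H1 returns ([-10], 6)
H2 returns ([-10], 6)
= ([-10], 6)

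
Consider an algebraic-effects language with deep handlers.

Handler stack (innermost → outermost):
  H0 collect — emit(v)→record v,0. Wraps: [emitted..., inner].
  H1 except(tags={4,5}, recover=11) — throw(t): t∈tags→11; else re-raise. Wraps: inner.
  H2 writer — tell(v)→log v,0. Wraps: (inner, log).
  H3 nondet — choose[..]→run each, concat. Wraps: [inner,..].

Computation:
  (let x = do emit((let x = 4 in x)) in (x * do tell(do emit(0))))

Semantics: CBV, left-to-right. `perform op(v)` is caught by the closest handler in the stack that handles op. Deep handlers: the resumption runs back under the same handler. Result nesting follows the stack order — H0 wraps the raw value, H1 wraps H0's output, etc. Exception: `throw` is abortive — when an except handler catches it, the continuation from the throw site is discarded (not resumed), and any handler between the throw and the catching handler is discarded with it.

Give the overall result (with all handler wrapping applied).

Working:
emit(4) @ H0 ⇒ out+=4
emit(0) @ H0 ⇒ out+=0
tell(0) @ H2 ⇒ log+=0
H0 returns [4, 0, 0]
H1 returns [4, 0, 0]
H2 returns ([4, 0, 0], (0))
H3 returns [([4, 0, 0], (0))]
= [([4, 0, 0], (0))]

Answer: [([4, 0, 0], (0))]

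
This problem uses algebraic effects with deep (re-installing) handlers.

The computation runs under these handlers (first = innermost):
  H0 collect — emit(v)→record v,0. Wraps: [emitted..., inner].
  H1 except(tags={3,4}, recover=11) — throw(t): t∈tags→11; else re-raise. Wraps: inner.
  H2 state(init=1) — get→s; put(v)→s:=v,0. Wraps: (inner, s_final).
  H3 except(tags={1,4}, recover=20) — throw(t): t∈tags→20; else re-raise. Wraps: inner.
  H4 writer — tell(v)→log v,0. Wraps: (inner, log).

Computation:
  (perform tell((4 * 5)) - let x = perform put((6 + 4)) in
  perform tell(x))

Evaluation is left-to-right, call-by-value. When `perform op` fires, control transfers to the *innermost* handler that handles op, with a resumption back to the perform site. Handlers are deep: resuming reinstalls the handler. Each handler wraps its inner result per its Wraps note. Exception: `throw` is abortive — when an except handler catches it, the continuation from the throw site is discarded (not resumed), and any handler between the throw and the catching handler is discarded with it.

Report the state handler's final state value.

Answer: 10

Working:
tell(20) @ H4 ⇒ log+=20
put(10) @ H2 ⇒ s:=10
tell(0) @ H4 ⇒ log+=0
H0 returns [0]
H1 returns [0]
H2 returns ([0], 10)
H3 returns ([0], 10)
H4 returns (([0], 10), (20, 0))
= (([0], 10), (20, 0))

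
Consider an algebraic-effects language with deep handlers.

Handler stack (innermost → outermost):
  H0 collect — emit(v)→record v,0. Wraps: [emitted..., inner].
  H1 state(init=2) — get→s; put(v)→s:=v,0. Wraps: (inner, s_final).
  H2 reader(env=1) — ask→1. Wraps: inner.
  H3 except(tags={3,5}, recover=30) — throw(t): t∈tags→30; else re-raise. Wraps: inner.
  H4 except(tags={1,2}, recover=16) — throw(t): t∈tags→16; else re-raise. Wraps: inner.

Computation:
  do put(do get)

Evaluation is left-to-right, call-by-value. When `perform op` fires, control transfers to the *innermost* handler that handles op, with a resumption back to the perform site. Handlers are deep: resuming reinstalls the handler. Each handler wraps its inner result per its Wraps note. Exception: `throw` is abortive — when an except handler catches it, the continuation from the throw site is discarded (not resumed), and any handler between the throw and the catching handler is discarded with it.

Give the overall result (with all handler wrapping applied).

Answer: ([0], 2)

Step-by-step:
get @ H1 ⇒ 2
put(2) @ H1 ⇒ s:=2
H0 returns [0]
H1 returns ([0], 2)
H2 returns ([0], 2)
H3 returns ([0], 2)
H4 returns ([0], 2)
= ([0], 2)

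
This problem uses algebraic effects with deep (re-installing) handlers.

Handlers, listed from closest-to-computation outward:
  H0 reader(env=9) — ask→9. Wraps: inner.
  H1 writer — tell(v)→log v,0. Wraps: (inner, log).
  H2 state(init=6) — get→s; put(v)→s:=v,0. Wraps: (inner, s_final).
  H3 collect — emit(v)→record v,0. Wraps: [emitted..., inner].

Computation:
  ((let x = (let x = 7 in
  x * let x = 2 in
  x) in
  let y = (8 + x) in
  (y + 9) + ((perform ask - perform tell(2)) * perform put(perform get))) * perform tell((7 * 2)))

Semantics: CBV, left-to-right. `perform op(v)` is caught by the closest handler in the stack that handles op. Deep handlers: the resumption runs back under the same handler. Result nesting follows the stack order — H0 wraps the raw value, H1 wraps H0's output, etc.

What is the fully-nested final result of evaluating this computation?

Working:
ask @ H0 ⇒ 9
tell(2) @ H1 ⇒ log+=2
get @ H2 ⇒ 6
put(6) @ H2 ⇒ s:=6
tell(14) @ H1 ⇒ log+=14
H0 returns 0
H1 returns (0, (2, 14))
H2 returns ((0, (2, 14)), 6)
H3 returns [((0, (2, 14)), 6)]
= [((0, (2, 14)), 6)]

Answer: [((0, (2, 14)), 6)]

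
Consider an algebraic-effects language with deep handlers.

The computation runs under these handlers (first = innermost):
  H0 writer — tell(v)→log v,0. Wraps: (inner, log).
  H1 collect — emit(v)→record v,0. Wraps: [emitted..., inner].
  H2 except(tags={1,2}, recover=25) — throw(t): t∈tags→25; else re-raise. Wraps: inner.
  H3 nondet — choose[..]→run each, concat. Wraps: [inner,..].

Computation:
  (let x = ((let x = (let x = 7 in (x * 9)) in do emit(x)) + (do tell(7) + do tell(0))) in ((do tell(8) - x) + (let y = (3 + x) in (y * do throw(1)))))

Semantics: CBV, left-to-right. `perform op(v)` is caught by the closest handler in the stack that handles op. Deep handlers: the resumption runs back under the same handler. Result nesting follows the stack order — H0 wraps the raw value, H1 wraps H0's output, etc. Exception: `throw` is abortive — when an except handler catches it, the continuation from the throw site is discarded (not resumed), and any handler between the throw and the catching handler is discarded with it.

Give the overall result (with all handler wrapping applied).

Step-by-step:
emit(63) @ H1 ⇒ out+=63
tell(7) @ H0 ⇒ log+=7
tell(0) @ H0 ⇒ log+=0
tell(8) @ H0 ⇒ log+=8
throw(1) @ H2 caught ⇒ 25
H3 returns [25]
= [25]

Answer: [25]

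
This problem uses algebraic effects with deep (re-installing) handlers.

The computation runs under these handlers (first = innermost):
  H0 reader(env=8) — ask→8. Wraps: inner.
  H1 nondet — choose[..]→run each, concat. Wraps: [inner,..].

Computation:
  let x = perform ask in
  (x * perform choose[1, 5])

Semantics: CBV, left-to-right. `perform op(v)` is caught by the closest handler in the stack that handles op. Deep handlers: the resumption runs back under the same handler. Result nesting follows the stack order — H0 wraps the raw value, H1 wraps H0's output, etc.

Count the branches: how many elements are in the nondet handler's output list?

Step-by-step:
ask @ H0 ⇒ 8
choose[1, 5] @ H1
  branch[0] choose=1:
    H0 returns 8
    H1 returns [8]
  branch[1] choose=5:
    H0 returns 40
    H1 returns [40]
= [8, 40]

Answer: 2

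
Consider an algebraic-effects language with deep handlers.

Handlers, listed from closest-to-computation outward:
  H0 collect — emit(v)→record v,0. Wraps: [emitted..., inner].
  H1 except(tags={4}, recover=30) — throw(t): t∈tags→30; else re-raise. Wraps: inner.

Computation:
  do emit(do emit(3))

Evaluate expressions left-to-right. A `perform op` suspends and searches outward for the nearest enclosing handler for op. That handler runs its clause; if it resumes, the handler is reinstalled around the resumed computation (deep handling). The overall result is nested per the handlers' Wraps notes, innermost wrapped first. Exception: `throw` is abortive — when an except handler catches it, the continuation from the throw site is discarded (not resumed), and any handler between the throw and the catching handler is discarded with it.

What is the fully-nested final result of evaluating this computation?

Answer: [3, 0, 0]

Step-by-step:
emit(3) @ H0 ⇒ out+=3
emit(0) @ H0 ⇒ out+=0
H0 returns [3, 0, 0]
H1 returns [3, 0, 0]
= [3, 0, 0]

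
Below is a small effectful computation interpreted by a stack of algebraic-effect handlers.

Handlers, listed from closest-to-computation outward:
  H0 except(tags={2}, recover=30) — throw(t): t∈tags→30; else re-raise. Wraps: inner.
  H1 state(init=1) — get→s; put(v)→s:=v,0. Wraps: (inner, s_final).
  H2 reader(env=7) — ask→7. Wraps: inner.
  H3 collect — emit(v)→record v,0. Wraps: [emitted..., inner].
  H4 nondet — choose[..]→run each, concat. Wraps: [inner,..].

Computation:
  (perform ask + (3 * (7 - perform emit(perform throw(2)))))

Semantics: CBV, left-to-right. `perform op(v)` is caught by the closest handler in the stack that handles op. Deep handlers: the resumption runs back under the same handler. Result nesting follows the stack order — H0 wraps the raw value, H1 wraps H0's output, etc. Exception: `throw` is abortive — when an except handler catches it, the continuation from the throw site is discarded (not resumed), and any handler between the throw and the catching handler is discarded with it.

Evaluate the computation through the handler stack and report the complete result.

Answer: [[(30, 1)]]

Evaluation trace:
ask @ H2 ⇒ 7
throw(2) @ H0 caught ⇒ 30
H1 returns (30, 1)
H2 returns (30, 1)
H3 returns [(30, 1)]
H4 returns [[(30, 1)]]
= [[(30, 1)]]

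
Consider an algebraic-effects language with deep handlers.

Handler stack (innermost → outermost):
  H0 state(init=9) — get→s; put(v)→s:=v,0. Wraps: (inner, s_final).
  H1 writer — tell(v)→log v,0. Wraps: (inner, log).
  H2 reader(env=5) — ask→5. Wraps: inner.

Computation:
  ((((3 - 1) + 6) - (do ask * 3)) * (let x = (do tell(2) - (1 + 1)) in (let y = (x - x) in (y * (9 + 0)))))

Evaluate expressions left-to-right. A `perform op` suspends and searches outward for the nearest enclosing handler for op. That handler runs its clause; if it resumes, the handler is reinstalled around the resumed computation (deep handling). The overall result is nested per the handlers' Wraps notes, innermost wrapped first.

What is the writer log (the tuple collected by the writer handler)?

Answer: (2)

Evaluation trace:
ask @ H2 ⇒ 5
tell(2) @ H1 ⇒ log+=2
H0 returns (0, 9)
H1 returns ((0, 9), (2))
H2 returns ((0, 9), (2))
= ((0, 9), (2))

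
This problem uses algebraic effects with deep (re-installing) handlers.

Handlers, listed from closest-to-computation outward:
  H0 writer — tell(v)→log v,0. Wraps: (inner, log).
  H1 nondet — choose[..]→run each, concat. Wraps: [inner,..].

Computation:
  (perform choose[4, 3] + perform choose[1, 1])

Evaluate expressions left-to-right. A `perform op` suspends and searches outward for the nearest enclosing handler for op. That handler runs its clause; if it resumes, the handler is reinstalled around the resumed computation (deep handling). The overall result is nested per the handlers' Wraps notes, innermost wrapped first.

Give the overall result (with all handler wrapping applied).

Answer: [(5, ()), (5, ()), (4, ()), (4, ())]

Working:
choose[4, 3] @ H1
  branch[0] choose=4:
    choose[1, 1] @ H1
      branch[0] choose=1:
        H0 returns (5, ())
        H1 returns [(5, ())]
      branch[1] choose=1:
        H0 returns (5, ())
        H1 returns [(5, ())]
  branch[1] choose=3:
    choose[1, 1] @ H1
      branch[0] choose=1:
        H0 returns (4, ())
        H1 returns [(4, ())]
      branch[1] choose=1:
        H0 returns (4, ())
        H1 returns [(4, ())]
= [(5, ()), (5, ()), (4, ()), (4, ())]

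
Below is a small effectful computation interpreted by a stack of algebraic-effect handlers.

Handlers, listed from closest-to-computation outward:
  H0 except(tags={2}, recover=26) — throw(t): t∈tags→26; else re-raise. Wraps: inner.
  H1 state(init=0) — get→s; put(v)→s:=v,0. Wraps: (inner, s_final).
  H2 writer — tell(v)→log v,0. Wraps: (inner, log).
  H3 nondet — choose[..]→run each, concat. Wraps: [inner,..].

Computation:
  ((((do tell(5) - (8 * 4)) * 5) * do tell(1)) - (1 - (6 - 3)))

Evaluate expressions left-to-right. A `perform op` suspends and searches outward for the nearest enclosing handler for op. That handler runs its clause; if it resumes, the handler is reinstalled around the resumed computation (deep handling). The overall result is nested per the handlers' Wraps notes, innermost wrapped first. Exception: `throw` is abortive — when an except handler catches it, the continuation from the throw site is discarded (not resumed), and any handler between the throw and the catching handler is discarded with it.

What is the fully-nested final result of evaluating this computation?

Working:
tell(5) @ H2 ⇒ log+=5
tell(1) @ H2 ⇒ log+=1
H0 returns 2
H1 returns (2, 0)
H2 returns ((2, 0), (5, 1))
H3 returns [((2, 0), (5, 1))]
= [((2, 0), (5, 1))]

Answer: [((2, 0), (5, 1))]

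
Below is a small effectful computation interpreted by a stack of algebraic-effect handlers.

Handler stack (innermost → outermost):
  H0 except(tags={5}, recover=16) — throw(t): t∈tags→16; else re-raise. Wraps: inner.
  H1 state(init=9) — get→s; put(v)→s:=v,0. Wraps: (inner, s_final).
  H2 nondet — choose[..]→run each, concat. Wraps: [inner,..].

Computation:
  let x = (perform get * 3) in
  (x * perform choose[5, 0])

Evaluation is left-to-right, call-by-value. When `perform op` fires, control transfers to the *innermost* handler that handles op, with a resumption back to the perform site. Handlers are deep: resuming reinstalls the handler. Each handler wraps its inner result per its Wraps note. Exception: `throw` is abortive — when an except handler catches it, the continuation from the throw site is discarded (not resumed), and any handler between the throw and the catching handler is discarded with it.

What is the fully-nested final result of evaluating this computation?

Step-by-step:
get @ H1 ⇒ 9
choose[5, 0] @ H2
  branch[0] choose=5:
    H0 returns 135
    H1 returns (135, 9)
    H2 returns [(135, 9)]
  branch[1] choose=0:
    H0 returns 0
    H1 returns (0, 9)
    H2 returns [(0, 9)]
= [(135, 9), (0, 9)]

Answer: [(135, 9), (0, 9)]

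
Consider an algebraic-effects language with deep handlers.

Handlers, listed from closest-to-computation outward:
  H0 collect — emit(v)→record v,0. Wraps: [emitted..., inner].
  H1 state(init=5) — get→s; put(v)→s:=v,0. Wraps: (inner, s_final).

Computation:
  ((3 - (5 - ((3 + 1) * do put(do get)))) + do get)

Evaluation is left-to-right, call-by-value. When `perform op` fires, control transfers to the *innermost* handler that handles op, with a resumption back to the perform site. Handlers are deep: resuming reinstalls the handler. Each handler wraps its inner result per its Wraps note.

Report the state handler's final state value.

Working:
get @ H1 ⇒ 5
put(5) @ H1 ⇒ s:=5
get @ H1 ⇒ 5
H0 returns [3]
H1 returns ([3], 5)
= ([3], 5)

Answer: 5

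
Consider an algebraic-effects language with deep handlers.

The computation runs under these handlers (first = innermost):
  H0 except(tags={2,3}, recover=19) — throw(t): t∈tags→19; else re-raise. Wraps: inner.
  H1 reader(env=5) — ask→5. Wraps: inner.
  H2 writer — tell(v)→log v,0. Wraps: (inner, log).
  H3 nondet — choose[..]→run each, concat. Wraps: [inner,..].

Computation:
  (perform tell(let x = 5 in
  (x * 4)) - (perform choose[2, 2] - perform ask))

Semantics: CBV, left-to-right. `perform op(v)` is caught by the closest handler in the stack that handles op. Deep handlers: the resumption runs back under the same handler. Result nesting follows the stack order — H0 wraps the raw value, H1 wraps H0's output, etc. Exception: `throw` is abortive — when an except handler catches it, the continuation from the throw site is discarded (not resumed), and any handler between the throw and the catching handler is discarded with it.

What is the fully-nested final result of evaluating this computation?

Answer: [(3, (20)), (3, (20))]

Evaluation trace:
tell(20) @ H2 ⇒ log+=20
choose[2, 2] @ H3
  branch[0] choose=2:
    ask @ H1 ⇒ 5
    H0 returns 3
    H1 returns 3
    H2 returns (3, (20))
    H3 returns [(3, (20))]
  branch[1] choose=2:
    ask @ H1 ⇒ 5
    H0 returns 3
    H1 returns 3
    H2 returns (3, (20))
    H3 returns [(3, (20))]
= [(3, (20)), (3, (20))]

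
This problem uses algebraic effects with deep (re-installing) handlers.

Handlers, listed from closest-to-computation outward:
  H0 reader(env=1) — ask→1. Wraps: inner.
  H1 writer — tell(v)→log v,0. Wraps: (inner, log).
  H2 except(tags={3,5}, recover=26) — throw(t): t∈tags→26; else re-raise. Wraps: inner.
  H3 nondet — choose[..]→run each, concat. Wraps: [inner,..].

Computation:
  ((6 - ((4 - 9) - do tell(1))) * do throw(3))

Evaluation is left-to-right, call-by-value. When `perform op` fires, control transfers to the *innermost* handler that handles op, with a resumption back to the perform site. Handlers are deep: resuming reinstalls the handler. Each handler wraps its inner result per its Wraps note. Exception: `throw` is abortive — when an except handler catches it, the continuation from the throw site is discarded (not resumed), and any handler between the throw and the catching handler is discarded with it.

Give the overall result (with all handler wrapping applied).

Answer: [26]

Working:
tell(1) @ H1 ⇒ log+=1
throw(3) @ H2 caught ⇒ 26
H3 returns [26]
= [26]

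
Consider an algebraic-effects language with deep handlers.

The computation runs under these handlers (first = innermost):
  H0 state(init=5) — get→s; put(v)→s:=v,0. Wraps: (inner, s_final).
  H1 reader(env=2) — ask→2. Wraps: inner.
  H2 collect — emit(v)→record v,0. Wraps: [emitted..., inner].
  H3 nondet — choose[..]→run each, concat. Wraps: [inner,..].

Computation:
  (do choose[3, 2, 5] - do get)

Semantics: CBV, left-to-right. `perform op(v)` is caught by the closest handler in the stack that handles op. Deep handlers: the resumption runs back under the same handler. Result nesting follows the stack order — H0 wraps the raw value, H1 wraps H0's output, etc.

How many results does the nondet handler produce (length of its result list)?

Answer: 3

Evaluation trace:
choose[3, 2, 5] @ H3
  branch[0] choose=3:
    get @ H0 ⇒ 5
    H0 returns (-2, 5)
    H1 returns (-2, 5)
    H2 returns [(-2, 5)]
    H3 returns [[(-2, 5)]]
  branch[1] choose=2:
    get @ H0 ⇒ 5
    H0 returns (-3, 5)
    H1 returns (-3, 5)
    H2 returns [(-3, 5)]
    H3 returns [[(-3, 5)]]
  branch[2] choose=5:
    get @ H0 ⇒ 5
    H0 returns (0, 5)
    H1 returns (0, 5)
    H2 returns [(0, 5)]
    H3 returns [[(0, 5)]]
= [[(-2, 5)], [(-3, 5)], [(0, 5)]]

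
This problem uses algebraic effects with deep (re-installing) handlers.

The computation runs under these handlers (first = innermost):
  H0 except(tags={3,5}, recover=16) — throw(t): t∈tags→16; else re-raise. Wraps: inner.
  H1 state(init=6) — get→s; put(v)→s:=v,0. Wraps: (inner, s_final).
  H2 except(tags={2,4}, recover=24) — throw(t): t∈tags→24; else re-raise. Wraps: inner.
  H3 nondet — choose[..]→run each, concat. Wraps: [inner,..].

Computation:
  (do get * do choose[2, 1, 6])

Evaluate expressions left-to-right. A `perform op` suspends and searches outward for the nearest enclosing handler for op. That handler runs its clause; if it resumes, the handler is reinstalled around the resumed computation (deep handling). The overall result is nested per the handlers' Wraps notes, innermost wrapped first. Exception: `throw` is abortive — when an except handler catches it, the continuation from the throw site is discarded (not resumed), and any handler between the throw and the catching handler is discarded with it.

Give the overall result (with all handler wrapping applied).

Answer: [(12, 6), (6, 6), (36, 6)]

Evaluation trace:
get @ H1 ⇒ 6
choose[2, 1, 6] @ H3
  branch[0] choose=2:
    H0 returns 12
    H1 returns (12, 6)
    H2 returns (12, 6)
    H3 returns [(12, 6)]
  branch[1] choose=1:
    H0 returns 6
    H1 returns (6, 6)
    H2 returns (6, 6)
    H3 returns [(6, 6)]
  branch[2] choose=6:
    H0 returns 36
    H1 returns (36, 6)
    H2 returns (36, 6)
    H3 returns [(36, 6)]
= [(12, 6), (6, 6), (36, 6)]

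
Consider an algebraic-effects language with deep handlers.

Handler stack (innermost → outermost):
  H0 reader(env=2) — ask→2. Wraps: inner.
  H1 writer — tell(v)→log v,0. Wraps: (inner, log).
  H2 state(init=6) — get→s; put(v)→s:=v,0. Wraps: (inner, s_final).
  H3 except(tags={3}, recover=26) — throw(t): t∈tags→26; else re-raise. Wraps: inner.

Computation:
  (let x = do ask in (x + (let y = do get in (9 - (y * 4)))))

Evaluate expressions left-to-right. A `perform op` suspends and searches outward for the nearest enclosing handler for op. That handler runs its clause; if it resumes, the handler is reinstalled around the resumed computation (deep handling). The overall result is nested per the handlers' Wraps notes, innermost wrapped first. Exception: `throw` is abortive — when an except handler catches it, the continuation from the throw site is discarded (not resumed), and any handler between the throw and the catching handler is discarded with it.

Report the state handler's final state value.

Step-by-step:
ask @ H0 ⇒ 2
get @ H2 ⇒ 6
H0 returns -13
H1 returns (-13, ())
H2 returns ((-13, ()), 6)
H3 returns ((-13, ()), 6)
= ((-13, ()), 6)

Answer: 6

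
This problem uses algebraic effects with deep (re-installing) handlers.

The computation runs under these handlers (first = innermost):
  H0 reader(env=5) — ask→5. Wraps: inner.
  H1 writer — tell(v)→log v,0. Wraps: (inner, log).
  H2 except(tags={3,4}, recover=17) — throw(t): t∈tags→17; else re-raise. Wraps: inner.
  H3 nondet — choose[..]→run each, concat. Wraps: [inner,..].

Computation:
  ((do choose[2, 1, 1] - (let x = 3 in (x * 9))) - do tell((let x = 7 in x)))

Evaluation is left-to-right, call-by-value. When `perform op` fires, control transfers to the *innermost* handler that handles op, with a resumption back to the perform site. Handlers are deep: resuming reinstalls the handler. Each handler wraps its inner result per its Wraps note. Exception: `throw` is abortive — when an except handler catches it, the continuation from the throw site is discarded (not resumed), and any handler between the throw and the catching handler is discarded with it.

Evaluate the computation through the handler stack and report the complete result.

Evaluation trace:
choose[2, 1, 1] @ H3
  branch[0] choose=2:
    tell(7) @ H1 ⇒ log+=7
    H0 returns -25
    H1 returns (-25, (7))
    H2 returns (-25, (7))
    H3 returns [(-25, (7))]
  branch[1] choose=1:
    tell(7) @ H1 ⇒ log+=7
    H0 returns -26
    H1 returns (-26, (7))
    H2 returns (-26, (7))
    H3 returns [(-26, (7))]
  branch[2] choose=1:
    tell(7) @ H1 ⇒ log+=7
    H0 returns -26
    H1 returns (-26, (7))
    H2 returns (-26, (7))
    H3 returns [(-26, (7))]
= [(-25, (7)), (-26, (7)), (-26, (7))]

Answer: [(-25, (7)), (-26, (7)), (-26, (7))]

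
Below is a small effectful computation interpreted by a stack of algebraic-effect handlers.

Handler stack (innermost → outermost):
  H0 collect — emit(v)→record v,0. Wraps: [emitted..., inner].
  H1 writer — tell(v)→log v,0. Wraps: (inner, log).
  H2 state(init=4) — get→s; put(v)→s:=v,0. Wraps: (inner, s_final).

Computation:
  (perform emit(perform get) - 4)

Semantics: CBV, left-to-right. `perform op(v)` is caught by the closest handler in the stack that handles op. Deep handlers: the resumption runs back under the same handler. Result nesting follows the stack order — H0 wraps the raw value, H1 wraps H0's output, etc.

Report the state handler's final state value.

Answer: 4

Evaluation trace:
get @ H2 ⇒ 4
emit(4) @ H0 ⇒ out+=4
H0 returns [4, -4]
H1 returns ([4, -4], ())
H2 returns (([4, -4], ()), 4)
= (([4, -4], ()), 4)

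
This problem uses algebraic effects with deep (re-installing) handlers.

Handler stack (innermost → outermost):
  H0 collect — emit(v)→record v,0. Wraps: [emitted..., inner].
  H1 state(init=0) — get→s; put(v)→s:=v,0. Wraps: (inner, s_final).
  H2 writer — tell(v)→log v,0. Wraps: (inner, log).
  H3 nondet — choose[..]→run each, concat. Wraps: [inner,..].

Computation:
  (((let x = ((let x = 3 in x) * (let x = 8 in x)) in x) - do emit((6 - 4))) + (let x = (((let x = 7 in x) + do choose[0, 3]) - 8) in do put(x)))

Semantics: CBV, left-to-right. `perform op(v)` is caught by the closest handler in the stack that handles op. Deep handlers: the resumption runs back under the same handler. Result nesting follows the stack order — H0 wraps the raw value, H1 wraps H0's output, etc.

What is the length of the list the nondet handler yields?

Evaluation trace:
emit(2) @ H0 ⇒ out+=2
choose[0, 3] @ H3
  branch[0] choose=0:
    put(-1) @ H1 ⇒ s:=-1
    H0 returns [2, 24]
    H1 returns ([2, 24], -1)
    H2 returns (([2, 24], -1), ())
    H3 returns [(([2, 24], -1), ())]
  branch[1] choose=3:
    put(2) @ H1 ⇒ s:=2
    H0 returns [2, 24]
    H1 returns ([2, 24], 2)
    H2 returns (([2, 24], 2), ())
    H3 returns [(([2, 24], 2), ())]
= [(([2, 24], -1), ()), (([2, 24], 2), ())]

Answer: 2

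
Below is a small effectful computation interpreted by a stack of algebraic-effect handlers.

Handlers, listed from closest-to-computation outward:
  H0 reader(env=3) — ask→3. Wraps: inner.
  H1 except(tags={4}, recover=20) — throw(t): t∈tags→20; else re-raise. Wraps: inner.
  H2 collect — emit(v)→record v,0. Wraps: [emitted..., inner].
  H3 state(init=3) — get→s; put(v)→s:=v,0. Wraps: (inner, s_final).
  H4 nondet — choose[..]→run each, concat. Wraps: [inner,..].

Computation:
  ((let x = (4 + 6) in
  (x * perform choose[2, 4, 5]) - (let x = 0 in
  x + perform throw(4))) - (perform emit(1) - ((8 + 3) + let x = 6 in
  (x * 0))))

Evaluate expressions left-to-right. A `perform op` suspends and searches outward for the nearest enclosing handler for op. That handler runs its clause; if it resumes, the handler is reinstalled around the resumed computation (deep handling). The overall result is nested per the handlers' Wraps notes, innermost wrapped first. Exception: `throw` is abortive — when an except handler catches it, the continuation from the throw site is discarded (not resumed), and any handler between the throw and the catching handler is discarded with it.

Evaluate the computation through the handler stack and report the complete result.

Working:
choose[2, 4, 5] @ H4
  branch[0] choose=2:
    throw(4) @ H1 caught ⇒ 20
    H2 returns [20]
    H3 returns ([20], 3)
    H4 returns [([20], 3)]
  branch[1] choose=4:
    throw(4) @ H1 caught ⇒ 20
    H2 returns [20]
    H3 returns ([20], 3)
    H4 returns [([20], 3)]
  branch[2] choose=5:
    throw(4) @ H1 caught ⇒ 20
    H2 returns [20]
    H3 returns ([20], 3)
    H4 returns [([20], 3)]
= [([20], 3), ([20], 3), ([20], 3)]

Answer: [([20], 3), ([20], 3), ([20], 3)]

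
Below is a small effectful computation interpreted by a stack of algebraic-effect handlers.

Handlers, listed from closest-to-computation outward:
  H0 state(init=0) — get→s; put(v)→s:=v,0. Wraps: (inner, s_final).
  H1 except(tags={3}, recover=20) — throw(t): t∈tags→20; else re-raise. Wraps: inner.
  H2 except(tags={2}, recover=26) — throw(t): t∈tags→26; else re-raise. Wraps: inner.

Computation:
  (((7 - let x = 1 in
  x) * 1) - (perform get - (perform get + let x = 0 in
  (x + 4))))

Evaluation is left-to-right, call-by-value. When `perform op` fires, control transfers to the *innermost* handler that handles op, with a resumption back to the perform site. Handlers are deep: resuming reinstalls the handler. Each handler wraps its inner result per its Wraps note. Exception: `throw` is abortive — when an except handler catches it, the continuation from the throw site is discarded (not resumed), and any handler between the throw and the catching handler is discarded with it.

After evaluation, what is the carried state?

Evaluation trace:
get @ H0 ⇒ 0
get @ H0 ⇒ 0
H0 returns (10, 0)
H1 returns (10, 0)
H2 returns (10, 0)
= (10, 0)

Answer: 0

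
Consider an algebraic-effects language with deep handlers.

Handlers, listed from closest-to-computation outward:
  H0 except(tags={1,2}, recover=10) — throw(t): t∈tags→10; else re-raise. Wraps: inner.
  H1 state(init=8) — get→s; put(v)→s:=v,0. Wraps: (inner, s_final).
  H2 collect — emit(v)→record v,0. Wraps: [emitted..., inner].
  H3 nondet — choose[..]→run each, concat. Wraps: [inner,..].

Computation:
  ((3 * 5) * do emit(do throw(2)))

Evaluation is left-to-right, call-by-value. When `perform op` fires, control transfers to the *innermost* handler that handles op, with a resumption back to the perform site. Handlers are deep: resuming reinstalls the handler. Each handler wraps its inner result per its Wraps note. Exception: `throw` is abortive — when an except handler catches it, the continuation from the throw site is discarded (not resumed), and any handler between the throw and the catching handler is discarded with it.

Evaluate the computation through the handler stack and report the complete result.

Answer: [[(10, 8)]]

Working:
throw(2) @ H0 caught ⇒ 10
H1 returns (10, 8)
H2 returns [(10, 8)]
H3 returns [[(10, 8)]]
= [[(10, 8)]]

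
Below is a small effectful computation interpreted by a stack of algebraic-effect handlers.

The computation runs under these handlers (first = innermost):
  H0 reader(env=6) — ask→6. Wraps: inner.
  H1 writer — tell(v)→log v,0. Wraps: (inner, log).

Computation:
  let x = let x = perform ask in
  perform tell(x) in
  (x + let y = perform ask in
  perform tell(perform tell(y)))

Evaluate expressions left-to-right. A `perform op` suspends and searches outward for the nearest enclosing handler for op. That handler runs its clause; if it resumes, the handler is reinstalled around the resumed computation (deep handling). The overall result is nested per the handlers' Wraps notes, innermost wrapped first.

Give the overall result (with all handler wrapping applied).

Answer: (0, (6, 6, 0))

Step-by-step:
ask @ H0 ⇒ 6
tell(6) @ H1 ⇒ log+=6
ask @ H0 ⇒ 6
tell(6) @ H1 ⇒ log+=6
tell(0) @ H1 ⇒ log+=0
H0 returns 0
H1 returns (0, (6, 6, 0))
= (0, (6, 6, 0))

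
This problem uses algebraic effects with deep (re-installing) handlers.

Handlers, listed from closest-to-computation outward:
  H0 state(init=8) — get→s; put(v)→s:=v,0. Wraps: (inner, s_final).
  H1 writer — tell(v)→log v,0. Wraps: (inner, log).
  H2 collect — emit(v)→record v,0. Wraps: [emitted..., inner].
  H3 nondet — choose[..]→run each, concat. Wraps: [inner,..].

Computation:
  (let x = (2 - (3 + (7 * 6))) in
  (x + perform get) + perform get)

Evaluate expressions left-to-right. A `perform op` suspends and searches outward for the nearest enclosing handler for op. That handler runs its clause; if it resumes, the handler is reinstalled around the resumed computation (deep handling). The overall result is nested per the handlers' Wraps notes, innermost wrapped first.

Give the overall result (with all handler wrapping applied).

Step-by-step:
get @ H0 ⇒ 8
get @ H0 ⇒ 8
H0 returns (-27, 8)
H1 returns ((-27, 8), ())
H2 returns [((-27, 8), ())]
H3 returns [[((-27, 8), ())]]
= [[((-27, 8), ())]]

Answer: [[((-27, 8), ())]]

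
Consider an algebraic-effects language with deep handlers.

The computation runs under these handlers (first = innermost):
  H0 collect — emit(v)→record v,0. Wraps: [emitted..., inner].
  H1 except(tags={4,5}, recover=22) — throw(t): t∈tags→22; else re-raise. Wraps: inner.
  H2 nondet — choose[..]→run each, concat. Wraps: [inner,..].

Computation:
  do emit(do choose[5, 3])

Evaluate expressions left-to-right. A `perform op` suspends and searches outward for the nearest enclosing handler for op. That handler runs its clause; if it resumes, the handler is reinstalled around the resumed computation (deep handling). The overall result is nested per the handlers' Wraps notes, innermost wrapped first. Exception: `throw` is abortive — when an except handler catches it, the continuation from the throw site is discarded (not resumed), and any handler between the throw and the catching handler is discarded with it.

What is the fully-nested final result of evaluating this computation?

Answer: [[5, 0], [3, 0]]

Evaluation trace:
choose[5, 3] @ H2
  branch[0] choose=5:
    emit(5) @ H0 ⇒ out+=5
    H0 returns [5, 0]
    H1 returns [5, 0]
    H2 returns [[5, 0]]
  branch[1] choose=3:
    emit(3) @ H0 ⇒ out+=3
    H0 returns [3, 0]
    H1 returns [3, 0]
    H2 returns [[3, 0]]
= [[5, 0], [3, 0]]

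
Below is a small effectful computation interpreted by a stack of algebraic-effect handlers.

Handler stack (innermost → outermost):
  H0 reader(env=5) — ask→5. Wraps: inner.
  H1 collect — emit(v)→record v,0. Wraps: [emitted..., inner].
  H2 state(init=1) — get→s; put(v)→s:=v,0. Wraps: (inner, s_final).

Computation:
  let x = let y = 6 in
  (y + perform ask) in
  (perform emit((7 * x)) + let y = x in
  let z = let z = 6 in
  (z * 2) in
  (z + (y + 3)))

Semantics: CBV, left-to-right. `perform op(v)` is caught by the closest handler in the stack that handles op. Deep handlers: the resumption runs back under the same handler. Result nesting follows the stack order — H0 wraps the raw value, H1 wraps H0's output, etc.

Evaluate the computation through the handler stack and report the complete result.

Step-by-step:
ask @ H0 ⇒ 5
emit(77) @ H1 ⇒ out+=77
H0 returns 26
H1 returns [77, 26]
H2 returns ([77, 26], 1)
= ([77, 26], 1)

Answer: ([77, 26], 1)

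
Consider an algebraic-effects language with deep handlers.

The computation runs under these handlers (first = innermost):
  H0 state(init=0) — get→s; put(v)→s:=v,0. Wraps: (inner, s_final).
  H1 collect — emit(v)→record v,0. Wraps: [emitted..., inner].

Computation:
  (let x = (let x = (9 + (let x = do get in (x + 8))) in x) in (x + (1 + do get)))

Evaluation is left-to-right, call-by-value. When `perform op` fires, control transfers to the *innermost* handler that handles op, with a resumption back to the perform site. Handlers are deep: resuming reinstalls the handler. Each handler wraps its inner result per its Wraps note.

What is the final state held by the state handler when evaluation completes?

Working:
get @ H0 ⇒ 0
get @ H0 ⇒ 0
H0 returns (18, 0)
H1 returns [(18, 0)]
= [(18, 0)]

Answer: 0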